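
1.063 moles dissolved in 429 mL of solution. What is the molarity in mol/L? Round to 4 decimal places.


Convert volume to liters: V_L = V_mL / 1000.
V_L = 429 / 1000 = 0.429 L
M = n / V_L = 1.063 / 0.429
M = 2.47785548 mol/L, rounded to 4 dp:

2.4779 mol/L


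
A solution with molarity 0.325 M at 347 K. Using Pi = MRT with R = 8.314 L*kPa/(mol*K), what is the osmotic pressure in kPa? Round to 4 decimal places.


Osmotic pressure (van't Hoff): Pi = M*R*T.
RT = 8.314 * 347 = 2884.958
Pi = 0.325 * 2884.958
Pi = 937.61135 kPa, rounded to 4 dp:

937.6114 kPa


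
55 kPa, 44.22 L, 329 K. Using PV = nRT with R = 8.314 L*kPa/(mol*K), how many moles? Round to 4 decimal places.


PV = nRT, solve for n = PV / (RT).
PV = 55 * 44.22 = 2432.1
RT = 8.314 * 329 = 2735.306
n = 2432.1 / 2735.306
n = 0.88915098 mol, rounded to 4 dp:

0.8892 mol


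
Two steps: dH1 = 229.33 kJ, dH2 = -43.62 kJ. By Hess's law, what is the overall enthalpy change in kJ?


Hess's law: enthalpy is a state function, so add the step enthalpies.
dH_total = dH1 + dH2 = 229.33 + (-43.62)
dH_total = 185.71 kJ:

185.71 kJ


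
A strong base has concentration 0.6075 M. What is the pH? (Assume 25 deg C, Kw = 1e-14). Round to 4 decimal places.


A strong base dissociates completely, so [OH-] equals the given concentration.
pOH = -log10([OH-]) = -log10(0.6075) = 0.216454
pH = 14 - pOH = 14 - 0.216454
pH = 13.783546, rounded to 4 dp:

13.7835


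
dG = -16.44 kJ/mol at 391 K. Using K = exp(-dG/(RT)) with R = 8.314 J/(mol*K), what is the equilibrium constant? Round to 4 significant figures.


dG is in kJ/mol; multiply by 1000 to match R in J/(mol*K).
RT = 8.314 * 391 = 3250.774 J/mol
exponent = -dG*1000 / (RT) = -(-16.44*1000) / 3250.774 = 5.05725713
K = exp(5.05725713)
K = 157.15886, rounded to 4 significant figures:

157.2


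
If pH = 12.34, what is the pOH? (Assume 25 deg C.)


At 25 deg C, pH + pOH = 14.
pOH = 14 - pH = 14 - 12.34
pOH = 1.66:

1.66


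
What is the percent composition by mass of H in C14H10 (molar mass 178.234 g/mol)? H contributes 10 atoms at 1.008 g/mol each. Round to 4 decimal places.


pct = 100 * (n_elem * M_elem) / M_total
mass_contribution = 10 * 1.008 = 10.08 g/mol
pct = 100 * 10.08 / 178.234
pct = 5.65548661 %, rounded to 4 dp:

5.6555 %


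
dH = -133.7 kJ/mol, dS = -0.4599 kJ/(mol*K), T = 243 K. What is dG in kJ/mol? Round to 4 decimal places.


Gibbs: dG = dH - T*dS (consistent units, dS already in kJ/(mol*K)).
T*dS = 243 * -0.4599 = -111.7557
dG = -133.7 - (-111.7557)
dG = -21.9443 kJ/mol, rounded to 4 dp:

-21.9443 kJ/mol


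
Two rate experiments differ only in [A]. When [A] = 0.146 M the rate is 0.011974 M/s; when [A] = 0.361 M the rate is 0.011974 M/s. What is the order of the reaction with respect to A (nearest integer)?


Rate is proportional to [A]^n, so rate2/rate1 = ([A]2/[A]1)^n. Take logs to solve for n.
rate2/rate1 = 0.011974 / 0.011974 = 1.0
[A]2/[A]1 = 0.361 / 0.146 = 2.4726
n = ln(1.0) / ln(2.4726) = 0.0
Nearest integer order:

0


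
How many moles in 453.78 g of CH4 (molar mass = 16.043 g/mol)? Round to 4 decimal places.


n = mass / M
n = 453.78 / 16.043
n = 28.28523344 mol, rounded to 4 dp:

28.2852 mol


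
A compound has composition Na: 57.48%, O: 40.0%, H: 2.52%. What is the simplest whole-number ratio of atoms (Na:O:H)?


Assume 100 g of compound, divide each mass% by atomic mass to get moles, then normalize by the smallest to get a raw atom ratio.
Moles per 100 g: Na: 57.48/22.99 = 2.5002, O: 40.0/15.999 = 2.5002, H: 2.52/1.008 = 2.5
Raw ratio (divide by min = 2.5): Na: 1.0, O: 1.0, H: 1.0
Multiply by 1 to clear fractions: Na: 1.0 ~= 1, O: 1.0 ~= 1, H: 1.0 ~= 1
Reduce by GCD to get the simplest whole-number ratio:

1:1:1


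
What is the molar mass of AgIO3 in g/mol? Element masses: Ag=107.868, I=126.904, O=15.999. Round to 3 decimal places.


M = sum(count * atomic_mass) over atoms.
M = 1*107.868 + 1*126.904 + 3*15.999
M = 107.868 + 126.904 + 47.997
M = 282.769 g/mol, rounded to 3 dp:

282.769 g/mol


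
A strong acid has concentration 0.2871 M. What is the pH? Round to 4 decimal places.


A strong acid dissociates completely, so [H+] equals the given concentration.
pH = -log10([H+]) = -log10(0.2871)
pH = 0.54196681, rounded to 4 dp:

0.5420


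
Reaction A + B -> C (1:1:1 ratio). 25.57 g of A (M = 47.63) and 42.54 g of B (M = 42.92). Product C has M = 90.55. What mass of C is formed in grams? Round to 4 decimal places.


Find moles of each reactant; the smaller value is the limiting reagent in a 1:1:1 reaction, so moles_C equals moles of the limiter.
n_A = mass_A / M_A = 25.57 / 47.63 = 0.536847 mol
n_B = mass_B / M_B = 42.54 / 42.92 = 0.991146 mol
Limiting reagent: A (smaller), n_limiting = 0.536847 mol
mass_C = n_limiting * M_C = 0.536847 * 90.55
mass_C = 48.61149585 g, rounded to 4 dp:

48.6115 g


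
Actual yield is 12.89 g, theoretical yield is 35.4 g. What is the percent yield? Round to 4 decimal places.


% yield = 100 * actual / theoretical
% yield = 100 * 12.89 / 35.4
% yield = 36.41242938 %, rounded to 4 dp:

36.4124 %


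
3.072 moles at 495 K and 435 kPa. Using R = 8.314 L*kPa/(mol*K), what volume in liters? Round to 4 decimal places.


PV = nRT, solve for V = nRT / P.
nRT = 3.072 * 8.314 * 495 = 12642.601
V = 12642.601 / 435
V = 29.06345057 L, rounded to 4 dp:

29.0635 L


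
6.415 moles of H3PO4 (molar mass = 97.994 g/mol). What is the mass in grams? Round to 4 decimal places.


mass = n * M
mass = 6.415 * 97.994
mass = 628.63151 g, rounded to 4 dp:

628.6315 g


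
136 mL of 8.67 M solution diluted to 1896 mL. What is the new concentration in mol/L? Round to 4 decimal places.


Dilution: M1*V1 = M2*V2, solve for M2.
M2 = M1*V1 / V2
M2 = 8.67 * 136 / 1896
M2 = 1179.12 / 1896
M2 = 0.62189873 mol/L, rounded to 4 dp:

0.6219 mol/L


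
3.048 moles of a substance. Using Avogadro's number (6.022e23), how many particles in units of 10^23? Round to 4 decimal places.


N = n * NA, then divide by 1e23 for the requested units.
N / 1e23 = n * 6.022
N / 1e23 = 3.048 * 6.022
N / 1e23 = 18.355056, rounded to 4 dp:

18.3551


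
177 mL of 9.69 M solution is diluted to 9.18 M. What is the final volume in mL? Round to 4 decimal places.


Dilution: M1*V1 = M2*V2, solve for V2.
V2 = M1*V1 / M2
V2 = 9.69 * 177 / 9.18
V2 = 1715.13 / 9.18
V2 = 186.83333333 mL, rounded to 4 dp:

186.8333 mL


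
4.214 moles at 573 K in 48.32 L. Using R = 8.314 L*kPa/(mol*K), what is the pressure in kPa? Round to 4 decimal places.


PV = nRT, solve for P = nRT / V.
nRT = 4.214 * 8.314 * 573 = 20075.1673
P = 20075.1673 / 48.32
P = 415.46289942 kPa, rounded to 4 dp:

415.4629 kPa


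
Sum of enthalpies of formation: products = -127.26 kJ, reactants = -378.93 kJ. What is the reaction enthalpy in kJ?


dH_rxn = sum(dH_f products) - sum(dH_f reactants)
dH_rxn = -127.26 - (-378.93)
dH_rxn = 251.67 kJ:

251.67 kJ


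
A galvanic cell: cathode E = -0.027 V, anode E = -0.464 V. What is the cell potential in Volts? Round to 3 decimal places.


Standard cell potential: E_cell = E_cathode - E_anode.
E_cell = -0.027 - (-0.464)
E_cell = 0.437 V, rounded to 3 dp:

0.437 V


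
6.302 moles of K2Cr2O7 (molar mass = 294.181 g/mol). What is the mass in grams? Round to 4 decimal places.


mass = n * M
mass = 6.302 * 294.181
mass = 1853.928662 g, rounded to 4 dp:

1853.9287 g


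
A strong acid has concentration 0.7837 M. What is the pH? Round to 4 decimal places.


A strong acid dissociates completely, so [H+] equals the given concentration.
pH = -log10([H+]) = -log10(0.7837)
pH = 0.10585015, rounded to 4 dp:

0.1059


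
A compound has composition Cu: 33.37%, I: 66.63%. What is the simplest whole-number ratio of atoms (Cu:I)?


Assume 100 g of compound, divide each mass% by atomic mass to get moles, then normalize by the smallest to get a raw atom ratio.
Moles per 100 g: Cu: 33.37/63.546 = 0.5251, I: 66.63/126.904 = 0.525
Raw ratio (divide by min = 0.525): Cu: 1.0, I: 1.0
Multiply by 1 to clear fractions: Cu: 1.0 ~= 1, I: 1.0 ~= 1
Reduce by GCD to get the simplest whole-number ratio:

1:1


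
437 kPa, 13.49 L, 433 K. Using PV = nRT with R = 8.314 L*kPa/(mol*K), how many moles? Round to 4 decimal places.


PV = nRT, solve for n = PV / (RT).
PV = 437 * 13.49 = 5895.13
RT = 8.314 * 433 = 3599.962
n = 5895.13 / 3599.962
n = 1.6375534 mol, rounded to 4 dp:

1.6376 mol


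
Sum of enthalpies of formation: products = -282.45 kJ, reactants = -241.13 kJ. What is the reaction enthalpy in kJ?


dH_rxn = sum(dH_f products) - sum(dH_f reactants)
dH_rxn = -282.45 - (-241.13)
dH_rxn = -41.32 kJ:

-41.32 kJ


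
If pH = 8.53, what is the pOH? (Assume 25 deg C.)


At 25 deg C, pH + pOH = 14.
pOH = 14 - pH = 14 - 8.53
pOH = 5.47:

5.47


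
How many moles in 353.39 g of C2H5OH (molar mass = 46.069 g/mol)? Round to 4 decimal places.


n = mass / M
n = 353.39 / 46.069
n = 7.67088498 mol, rounded to 4 dp:

7.6709 mol


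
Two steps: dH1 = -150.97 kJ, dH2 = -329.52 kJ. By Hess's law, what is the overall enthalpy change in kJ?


Hess's law: enthalpy is a state function, so add the step enthalpies.
dH_total = dH1 + dH2 = -150.97 + (-329.52)
dH_total = -480.49 kJ:

-480.49 kJ


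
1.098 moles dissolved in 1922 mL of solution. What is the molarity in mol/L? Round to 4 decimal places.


Convert volume to liters: V_L = V_mL / 1000.
V_L = 1922 / 1000 = 1.922 L
M = n / V_L = 1.098 / 1.922
M = 0.57127992 mol/L, rounded to 4 dp:

0.5713 mol/L


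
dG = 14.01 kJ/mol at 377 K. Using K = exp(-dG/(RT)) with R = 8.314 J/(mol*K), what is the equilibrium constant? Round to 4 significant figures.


dG is in kJ/mol; multiply by 1000 to match R in J/(mol*K).
RT = 8.314 * 377 = 3134.378 J/mol
exponent = -dG*1000 / (RT) = -(14.01*1000) / 3134.378 = -4.46978635
K = exp(-4.46978635)
K = 0.011449762, rounded to 4 significant figures:

0.01145


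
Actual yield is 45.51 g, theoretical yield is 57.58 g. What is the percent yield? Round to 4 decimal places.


% yield = 100 * actual / theoretical
% yield = 100 * 45.51 / 57.58
% yield = 79.03786037 %, rounded to 4 dp:

79.0379 %


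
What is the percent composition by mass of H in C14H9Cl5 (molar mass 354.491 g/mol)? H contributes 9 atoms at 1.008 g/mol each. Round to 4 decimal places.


pct = 100 * (n_elem * M_elem) / M_total
mass_contribution = 9 * 1.008 = 9.072 g/mol
pct = 100 * 9.072 / 354.491
pct = 2.55916229 %, rounded to 4 dp:

2.5592 %


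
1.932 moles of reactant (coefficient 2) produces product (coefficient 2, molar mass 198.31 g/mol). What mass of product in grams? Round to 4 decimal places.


Use the coefficient ratio to convert reactant moles to product moles, then multiply by the product's molar mass.
moles_P = moles_R * (coeff_P / coeff_R) = 1.932 * (2/2) = 1.932
mass_P = moles_P * M_P = 1.932 * 198.31
mass_P = 383.13492 g, rounded to 4 dp:

383.1349 g


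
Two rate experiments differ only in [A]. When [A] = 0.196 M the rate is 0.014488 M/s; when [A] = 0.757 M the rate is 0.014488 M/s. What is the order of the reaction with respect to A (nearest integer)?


Rate is proportional to [A]^n, so rate2/rate1 = ([A]2/[A]1)^n. Take logs to solve for n.
rate2/rate1 = 0.014488 / 0.014488 = 1.0
[A]2/[A]1 = 0.757 / 0.196 = 3.8622
n = ln(1.0) / ln(3.8622) = 0.0
Nearest integer order:

0


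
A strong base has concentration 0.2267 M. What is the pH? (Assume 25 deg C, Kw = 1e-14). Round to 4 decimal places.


A strong base dissociates completely, so [OH-] equals the given concentration.
pOH = -log10([OH-]) = -log10(0.2267) = 0.644548
pH = 14 - pOH = 14 - 0.644548
pH = 13.355452, rounded to 4 dp:

13.3555


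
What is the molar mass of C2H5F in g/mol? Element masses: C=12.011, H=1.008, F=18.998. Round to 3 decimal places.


M = sum(count * atomic_mass) over atoms.
M = 2*12.011 + 5*1.008 + 1*18.998
M = 24.022 + 5.04 + 18.998
M = 48.06 g/mol, rounded to 3 dp:

48.060 g/mol


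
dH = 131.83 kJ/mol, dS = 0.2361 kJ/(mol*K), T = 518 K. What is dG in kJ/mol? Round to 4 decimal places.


Gibbs: dG = dH - T*dS (consistent units, dS already in kJ/(mol*K)).
T*dS = 518 * 0.2361 = 122.2998
dG = 131.83 - (122.2998)
dG = 9.5302 kJ/mol, rounded to 4 dp:

9.5302 kJ/mol


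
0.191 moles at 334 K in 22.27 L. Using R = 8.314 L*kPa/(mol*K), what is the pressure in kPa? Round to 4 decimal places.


PV = nRT, solve for P = nRT / V.
nRT = 0.191 * 8.314 * 334 = 530.3833
P = 530.3833 / 22.27
P = 23.81604401 kPa, rounded to 4 dp:

23.8160 kPa


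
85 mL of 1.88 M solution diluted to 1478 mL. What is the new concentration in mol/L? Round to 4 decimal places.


Dilution: M1*V1 = M2*V2, solve for M2.
M2 = M1*V1 / V2
M2 = 1.88 * 85 / 1478
M2 = 159.8 / 1478
M2 = 0.10811908 mol/L, rounded to 4 dp:

0.1081 mol/L


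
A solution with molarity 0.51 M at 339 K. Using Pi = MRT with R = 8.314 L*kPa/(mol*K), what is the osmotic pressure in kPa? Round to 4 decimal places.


Osmotic pressure (van't Hoff): Pi = M*R*T.
RT = 8.314 * 339 = 2818.446
Pi = 0.51 * 2818.446
Pi = 1437.40746 kPa, rounded to 4 dp:

1437.4075 kPa


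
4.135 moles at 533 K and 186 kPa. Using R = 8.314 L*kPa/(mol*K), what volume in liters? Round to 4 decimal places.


PV = nRT, solve for V = nRT / P.
nRT = 4.135 * 8.314 * 533 = 18323.6819
V = 18323.6819 / 186
V = 98.51441882 L, rounded to 4 dp:

98.5144 L


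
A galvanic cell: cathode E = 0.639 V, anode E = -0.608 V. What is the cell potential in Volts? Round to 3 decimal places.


Standard cell potential: E_cell = E_cathode - E_anode.
E_cell = 0.639 - (-0.608)
E_cell = 1.247 V, rounded to 3 dp:

1.247 V


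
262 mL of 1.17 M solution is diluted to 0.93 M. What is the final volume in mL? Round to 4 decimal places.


Dilution: M1*V1 = M2*V2, solve for V2.
V2 = M1*V1 / M2
V2 = 1.17 * 262 / 0.93
V2 = 306.54 / 0.93
V2 = 329.61290323 mL, rounded to 4 dp:

329.6129 mL


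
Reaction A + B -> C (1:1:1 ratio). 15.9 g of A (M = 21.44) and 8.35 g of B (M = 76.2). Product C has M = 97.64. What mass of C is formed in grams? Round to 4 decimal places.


Find moles of each reactant; the smaller value is the limiting reagent in a 1:1:1 reaction, so moles_C equals moles of the limiter.
n_A = mass_A / M_A = 15.9 / 21.44 = 0.741604 mol
n_B = mass_B / M_B = 8.35 / 76.2 = 0.10958 mol
Limiting reagent: B (smaller), n_limiting = 0.10958 mol
mass_C = n_limiting * M_C = 0.10958 * 97.64
mass_C = 10.6993912 g, rounded to 4 dp:

10.6994 g


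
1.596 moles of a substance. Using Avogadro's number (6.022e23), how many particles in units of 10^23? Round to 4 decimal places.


N = n * NA, then divide by 1e23 for the requested units.
N / 1e23 = n * 6.022
N / 1e23 = 1.596 * 6.022
N / 1e23 = 9.611112, rounded to 4 dp:

9.6111


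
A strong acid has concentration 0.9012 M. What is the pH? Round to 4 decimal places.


A strong acid dissociates completely, so [H+] equals the given concentration.
pH = -log10([H+]) = -log10(0.9012)
pH = 0.04517882, rounded to 4 dp:

0.0452


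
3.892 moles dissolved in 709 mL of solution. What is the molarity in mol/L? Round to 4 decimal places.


Convert volume to liters: V_L = V_mL / 1000.
V_L = 709 / 1000 = 0.709 L
M = n / V_L = 3.892 / 0.709
M = 5.48942172 mol/L, rounded to 4 dp:

5.4894 mol/L


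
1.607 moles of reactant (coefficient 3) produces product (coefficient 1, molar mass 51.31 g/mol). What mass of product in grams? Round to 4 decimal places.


Use the coefficient ratio to convert reactant moles to product moles, then multiply by the product's molar mass.
moles_P = moles_R * (coeff_P / coeff_R) = 1.607 * (1/3) = 0.535667
mass_P = moles_P * M_P = 0.535667 * 51.31
mass_P = 27.48507377 g, rounded to 4 dp:

27.4851 g


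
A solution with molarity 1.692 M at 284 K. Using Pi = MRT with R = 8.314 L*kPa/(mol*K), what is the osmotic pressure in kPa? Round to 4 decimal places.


Osmotic pressure (van't Hoff): Pi = M*R*T.
RT = 8.314 * 284 = 2361.176
Pi = 1.692 * 2361.176
Pi = 3995.109792 kPa, rounded to 4 dp:

3995.1098 kPa


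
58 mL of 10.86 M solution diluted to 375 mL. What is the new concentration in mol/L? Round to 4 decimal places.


Dilution: M1*V1 = M2*V2, solve for M2.
M2 = M1*V1 / V2
M2 = 10.86 * 58 / 375
M2 = 629.88 / 375
M2 = 1.67968 mol/L, rounded to 4 dp:

1.6797 mol/L


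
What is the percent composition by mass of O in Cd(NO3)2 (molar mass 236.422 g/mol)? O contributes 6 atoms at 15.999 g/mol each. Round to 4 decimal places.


pct = 100 * (n_elem * M_elem) / M_total
mass_contribution = 6 * 15.999 = 95.994 g/mol
pct = 100 * 95.994 / 236.422
pct = 40.60282038 %, rounded to 4 dp:

40.6028 %


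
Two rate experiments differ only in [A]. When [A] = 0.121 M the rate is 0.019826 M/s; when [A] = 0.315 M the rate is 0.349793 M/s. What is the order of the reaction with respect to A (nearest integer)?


Rate is proportional to [A]^n, so rate2/rate1 = ([A]2/[A]1)^n. Take logs to solve for n.
rate2/rate1 = 0.349793 / 0.019826 = 17.6431
[A]2/[A]1 = 0.315 / 0.121 = 2.6033
n = ln(17.6431) / ln(2.6033) = 3.0
Nearest integer order:

3


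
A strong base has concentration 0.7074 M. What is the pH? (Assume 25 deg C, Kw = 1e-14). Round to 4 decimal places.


A strong base dissociates completely, so [OH-] equals the given concentration.
pOH = -log10([OH-]) = -log10(0.7074) = 0.150335
pH = 14 - pOH = 14 - 0.150335
pH = 13.849665, rounded to 4 dp:

13.8497


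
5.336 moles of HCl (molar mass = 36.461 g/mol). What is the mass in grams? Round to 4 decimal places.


mass = n * M
mass = 5.336 * 36.461
mass = 194.555896 g, rounded to 4 dp:

194.5559 g


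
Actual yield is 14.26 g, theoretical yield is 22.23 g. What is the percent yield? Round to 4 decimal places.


% yield = 100 * actual / theoretical
% yield = 100 * 14.26 / 22.23
% yield = 64.14754836 %, rounded to 4 dp:

64.1475 %


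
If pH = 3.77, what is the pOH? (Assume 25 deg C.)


At 25 deg C, pH + pOH = 14.
pOH = 14 - pH = 14 - 3.77
pOH = 10.23:

10.23


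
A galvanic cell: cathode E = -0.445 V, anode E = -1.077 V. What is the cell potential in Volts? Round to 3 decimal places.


Standard cell potential: E_cell = E_cathode - E_anode.
E_cell = -0.445 - (-1.077)
E_cell = 0.632 V, rounded to 3 dp:

0.632 V


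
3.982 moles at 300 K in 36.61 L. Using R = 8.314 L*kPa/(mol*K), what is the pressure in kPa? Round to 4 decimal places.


PV = nRT, solve for P = nRT / V.
nRT = 3.982 * 8.314 * 300 = 9931.9044
P = 9931.9044 / 36.61
P = 271.28938541 kPa, rounded to 4 dp:

271.2894 kPa


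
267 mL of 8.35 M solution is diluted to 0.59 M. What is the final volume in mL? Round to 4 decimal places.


Dilution: M1*V1 = M2*V2, solve for V2.
V2 = M1*V1 / M2
V2 = 8.35 * 267 / 0.59
V2 = 2229.45 / 0.59
V2 = 3778.72881356 mL, rounded to 4 dp:

3778.7288 mL


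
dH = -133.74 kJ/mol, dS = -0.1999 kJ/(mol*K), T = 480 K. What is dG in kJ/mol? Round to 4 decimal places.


Gibbs: dG = dH - T*dS (consistent units, dS already in kJ/(mol*K)).
T*dS = 480 * -0.1999 = -95.952
dG = -133.74 - (-95.952)
dG = -37.788 kJ/mol, rounded to 4 dp:

-37.7880 kJ/mol


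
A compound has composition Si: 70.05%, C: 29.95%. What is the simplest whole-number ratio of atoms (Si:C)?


Assume 100 g of compound, divide each mass% by atomic mass to get moles, then normalize by the smallest to get a raw atom ratio.
Moles per 100 g: Si: 70.05/28.086 = 2.4941, C: 29.95/12.011 = 2.4935
Raw ratio (divide by min = 2.4935): Si: 1.0, C: 1.0
Multiply by 1 to clear fractions: Si: 1.0 ~= 1, C: 1.0 ~= 1
Reduce by GCD to get the simplest whole-number ratio:

1:1


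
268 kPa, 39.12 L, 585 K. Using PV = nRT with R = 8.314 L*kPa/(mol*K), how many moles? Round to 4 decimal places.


PV = nRT, solve for n = PV / (RT).
PV = 268 * 39.12 = 10484.16
RT = 8.314 * 585 = 4863.69
n = 10484.16 / 4863.69
n = 2.15559791 mol, rounded to 4 dp:

2.1556 mol


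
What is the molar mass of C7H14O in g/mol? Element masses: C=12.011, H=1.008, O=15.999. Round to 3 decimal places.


M = sum(count * atomic_mass) over atoms.
M = 7*12.011 + 14*1.008 + 1*15.999
M = 84.077 + 14.112 + 15.999
M = 114.188 g/mol, rounded to 3 dp:

114.188 g/mol


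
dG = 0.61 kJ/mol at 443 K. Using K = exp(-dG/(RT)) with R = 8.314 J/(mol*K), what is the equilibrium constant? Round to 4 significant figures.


dG is in kJ/mol; multiply by 1000 to match R in J/(mol*K).
RT = 8.314 * 443 = 3683.102 J/mol
exponent = -dG*1000 / (RT) = -(0.61*1000) / 3683.102 = -0.16562126
K = exp(-0.16562126)
K = 0.84736711, rounded to 4 significant figures:

0.8474


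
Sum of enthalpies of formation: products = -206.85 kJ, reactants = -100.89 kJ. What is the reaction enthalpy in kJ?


dH_rxn = sum(dH_f products) - sum(dH_f reactants)
dH_rxn = -206.85 - (-100.89)
dH_rxn = -105.96 kJ:

-105.96 kJ


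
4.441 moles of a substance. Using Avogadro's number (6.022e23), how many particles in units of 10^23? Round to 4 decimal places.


N = n * NA, then divide by 1e23 for the requested units.
N / 1e23 = n * 6.022
N / 1e23 = 4.441 * 6.022
N / 1e23 = 26.743702, rounded to 4 dp:

26.7437


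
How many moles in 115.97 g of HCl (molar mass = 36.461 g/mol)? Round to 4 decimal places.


n = mass / M
n = 115.97 / 36.461
n = 3.18065879 mol, rounded to 4 dp:

3.1807 mol


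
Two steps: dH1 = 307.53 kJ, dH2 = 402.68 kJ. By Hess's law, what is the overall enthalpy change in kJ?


Hess's law: enthalpy is a state function, so add the step enthalpies.
dH_total = dH1 + dH2 = 307.53 + (402.68)
dH_total = 710.21 kJ:

710.21 kJ


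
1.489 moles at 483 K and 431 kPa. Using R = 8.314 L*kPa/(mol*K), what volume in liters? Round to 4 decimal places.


PV = nRT, solve for V = nRT / P.
nRT = 1.489 * 8.314 * 483 = 5979.3207
V = 5979.3207 / 431
V = 13.87313387 L, rounded to 4 dp:

13.8731 L


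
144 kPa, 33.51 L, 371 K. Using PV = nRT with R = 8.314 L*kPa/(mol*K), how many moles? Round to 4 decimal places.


PV = nRT, solve for n = PV / (RT).
PV = 144 * 33.51 = 4825.44
RT = 8.314 * 371 = 3084.494
n = 4825.44 / 3084.494
n = 1.56441867 mol, rounded to 4 dp:

1.5644 mol


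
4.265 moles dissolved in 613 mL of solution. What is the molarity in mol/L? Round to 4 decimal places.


Convert volume to liters: V_L = V_mL / 1000.
V_L = 613 / 1000 = 0.613 L
M = n / V_L = 4.265 / 0.613
M = 6.95758564 mol/L, rounded to 4 dp:

6.9576 mol/L


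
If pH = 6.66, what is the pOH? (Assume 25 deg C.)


At 25 deg C, pH + pOH = 14.
pOH = 14 - pH = 14 - 6.66
pOH = 7.34:

7.34


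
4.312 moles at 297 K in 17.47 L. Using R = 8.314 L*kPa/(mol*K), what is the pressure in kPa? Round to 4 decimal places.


PV = nRT, solve for P = nRT / V.
nRT = 4.312 * 8.314 * 297 = 10647.4405
P = 10647.4405 / 17.47
P = 609.4699771 kPa, rounded to 4 dp:

609.4700 kPa


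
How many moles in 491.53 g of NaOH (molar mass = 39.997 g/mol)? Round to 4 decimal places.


n = mass / M
n = 491.53 / 39.997
n = 12.28917169 mol, rounded to 4 dp:

12.2892 mol


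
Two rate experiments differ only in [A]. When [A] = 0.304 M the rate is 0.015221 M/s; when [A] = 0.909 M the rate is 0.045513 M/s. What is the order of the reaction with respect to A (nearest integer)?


Rate is proportional to [A]^n, so rate2/rate1 = ([A]2/[A]1)^n. Take logs to solve for n.
rate2/rate1 = 0.045513 / 0.015221 = 2.9901
[A]2/[A]1 = 0.909 / 0.304 = 2.9901
n = ln(2.9901) / ln(2.9901) = 1.0
Nearest integer order:

1


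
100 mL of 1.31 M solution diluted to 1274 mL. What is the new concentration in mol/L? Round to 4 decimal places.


Dilution: M1*V1 = M2*V2, solve for M2.
M2 = M1*V1 / V2
M2 = 1.31 * 100 / 1274
M2 = 131.0 / 1274
M2 = 0.10282575 mol/L, rounded to 4 dp:

0.1028 mol/L


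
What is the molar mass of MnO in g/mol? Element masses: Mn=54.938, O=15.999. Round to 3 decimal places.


M = sum(count * atomic_mass) over atoms.
M = 1*54.938 + 1*15.999
M = 54.938 + 15.999
M = 70.937 g/mol, rounded to 3 dp:

70.937 g/mol


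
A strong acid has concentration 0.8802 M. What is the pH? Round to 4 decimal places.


A strong acid dissociates completely, so [H+] equals the given concentration.
pH = -log10([H+]) = -log10(0.8802)
pH = 0.05541864, rounded to 4 dp:

0.0554


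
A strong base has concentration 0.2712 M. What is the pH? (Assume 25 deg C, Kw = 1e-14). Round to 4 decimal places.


A strong base dissociates completely, so [OH-] equals the given concentration.
pOH = -log10([OH-]) = -log10(0.2712) = 0.56671
pH = 14 - pOH = 14 - 0.56671
pH = 13.43329, rounded to 4 dp:

13.4333


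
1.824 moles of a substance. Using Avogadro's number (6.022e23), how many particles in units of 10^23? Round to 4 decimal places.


N = n * NA, then divide by 1e23 for the requested units.
N / 1e23 = n * 6.022
N / 1e23 = 1.824 * 6.022
N / 1e23 = 10.984128, rounded to 4 dp:

10.9841


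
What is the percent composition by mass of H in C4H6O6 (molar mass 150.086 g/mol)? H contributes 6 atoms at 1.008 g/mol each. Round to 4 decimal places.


pct = 100 * (n_elem * M_elem) / M_total
mass_contribution = 6 * 1.008 = 6.048 g/mol
pct = 100 * 6.048 / 150.086
pct = 4.02968964 %, rounded to 4 dp:

4.0297 %


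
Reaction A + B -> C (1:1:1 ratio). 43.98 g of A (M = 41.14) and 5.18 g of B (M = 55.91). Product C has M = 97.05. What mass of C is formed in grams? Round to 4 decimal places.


Find moles of each reactant; the smaller value is the limiting reagent in a 1:1:1 reaction, so moles_C equals moles of the limiter.
n_A = mass_A / M_A = 43.98 / 41.14 = 1.069033 mol
n_B = mass_B / M_B = 5.18 / 55.91 = 0.092649 mol
Limiting reagent: B (smaller), n_limiting = 0.092649 mol
mass_C = n_limiting * M_C = 0.092649 * 97.05
mass_C = 8.99158545 g, rounded to 4 dp:

8.9916 g


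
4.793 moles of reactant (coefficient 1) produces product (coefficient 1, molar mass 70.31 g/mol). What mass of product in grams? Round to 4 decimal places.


Use the coefficient ratio to convert reactant moles to product moles, then multiply by the product's molar mass.
moles_P = moles_R * (coeff_P / coeff_R) = 4.793 * (1/1) = 4.793
mass_P = moles_P * M_P = 4.793 * 70.31
mass_P = 336.99583 g, rounded to 4 dp:

336.9958 g


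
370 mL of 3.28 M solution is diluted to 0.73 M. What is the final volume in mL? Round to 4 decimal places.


Dilution: M1*V1 = M2*V2, solve for V2.
V2 = M1*V1 / M2
V2 = 3.28 * 370 / 0.73
V2 = 1213.6 / 0.73
V2 = 1662.46575342 mL, rounded to 4 dp:

1662.4658 mL


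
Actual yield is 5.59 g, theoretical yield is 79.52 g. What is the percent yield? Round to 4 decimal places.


% yield = 100 * actual / theoretical
% yield = 100 * 5.59 / 79.52
% yield = 7.02967807 %, rounded to 4 dp:

7.0297 %


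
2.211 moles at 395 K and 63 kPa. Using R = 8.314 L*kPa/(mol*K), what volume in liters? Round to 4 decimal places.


PV = nRT, solve for V = nRT / P.
nRT = 2.211 * 8.314 * 395 = 7260.9903
V = 7260.9903 / 63
V = 115.25381429 L, rounded to 4 dp:

115.2538 L


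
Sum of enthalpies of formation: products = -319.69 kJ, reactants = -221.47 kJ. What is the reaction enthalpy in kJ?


dH_rxn = sum(dH_f products) - sum(dH_f reactants)
dH_rxn = -319.69 - (-221.47)
dH_rxn = -98.22 kJ:

-98.22 kJ


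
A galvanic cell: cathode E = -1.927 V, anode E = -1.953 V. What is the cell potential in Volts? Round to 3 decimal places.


Standard cell potential: E_cell = E_cathode - E_anode.
E_cell = -1.927 - (-1.953)
E_cell = 0.026 V, rounded to 3 dp:

0.026 V


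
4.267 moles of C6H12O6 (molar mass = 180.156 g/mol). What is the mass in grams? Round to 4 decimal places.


mass = n * M
mass = 4.267 * 180.156
mass = 768.725652 g, rounded to 4 dp:

768.7257 g


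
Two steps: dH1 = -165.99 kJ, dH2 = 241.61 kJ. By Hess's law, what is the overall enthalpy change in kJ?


Hess's law: enthalpy is a state function, so add the step enthalpies.
dH_total = dH1 + dH2 = -165.99 + (241.61)
dH_total = 75.62 kJ:

75.62 kJ


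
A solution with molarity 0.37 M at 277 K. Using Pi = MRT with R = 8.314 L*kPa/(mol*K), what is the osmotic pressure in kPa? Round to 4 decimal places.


Osmotic pressure (van't Hoff): Pi = M*R*T.
RT = 8.314 * 277 = 2302.978
Pi = 0.37 * 2302.978
Pi = 852.10186 kPa, rounded to 4 dp:

852.1019 kPa


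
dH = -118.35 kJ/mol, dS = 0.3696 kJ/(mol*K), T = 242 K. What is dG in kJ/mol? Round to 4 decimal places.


Gibbs: dG = dH - T*dS (consistent units, dS already in kJ/(mol*K)).
T*dS = 242 * 0.3696 = 89.4432
dG = -118.35 - (89.4432)
dG = -207.7932 kJ/mol, rounded to 4 dp:

-207.7932 kJ/mol


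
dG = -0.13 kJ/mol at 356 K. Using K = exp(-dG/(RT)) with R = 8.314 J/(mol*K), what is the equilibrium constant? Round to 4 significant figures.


dG is in kJ/mol; multiply by 1000 to match R in J/(mol*K).
RT = 8.314 * 356 = 2959.784 J/mol
exponent = -dG*1000 / (RT) = -(-0.13*1000) / 2959.784 = 0.04392212
K = exp(0.04392212)
K = 1.044901, rounded to 4 significant figures:

1.045


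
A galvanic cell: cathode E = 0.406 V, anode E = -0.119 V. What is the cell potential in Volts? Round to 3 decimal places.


Standard cell potential: E_cell = E_cathode - E_anode.
E_cell = 0.406 - (-0.119)
E_cell = 0.525 V, rounded to 3 dp:

0.525 V


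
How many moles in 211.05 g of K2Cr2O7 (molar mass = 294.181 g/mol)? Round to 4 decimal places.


n = mass / M
n = 211.05 / 294.181
n = 0.71741547 mol, rounded to 4 dp:

0.7174 mol


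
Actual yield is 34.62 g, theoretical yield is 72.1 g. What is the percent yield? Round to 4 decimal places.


% yield = 100 * actual / theoretical
% yield = 100 * 34.62 / 72.1
% yield = 48.01664355 %, rounded to 4 dp:

48.0166 %


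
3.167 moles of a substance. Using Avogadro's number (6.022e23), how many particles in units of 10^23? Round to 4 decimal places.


N = n * NA, then divide by 1e23 for the requested units.
N / 1e23 = n * 6.022
N / 1e23 = 3.167 * 6.022
N / 1e23 = 19.071674, rounded to 4 dp:

19.0717


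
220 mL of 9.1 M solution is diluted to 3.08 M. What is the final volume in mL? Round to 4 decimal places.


Dilution: M1*V1 = M2*V2, solve for V2.
V2 = M1*V1 / M2
V2 = 9.1 * 220 / 3.08
V2 = 2002.0 / 3.08
V2 = 650.0 mL, rounded to 4 dp:

650.0000 mL


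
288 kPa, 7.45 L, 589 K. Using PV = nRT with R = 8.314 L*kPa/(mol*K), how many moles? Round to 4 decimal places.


PV = nRT, solve for n = PV / (RT).
PV = 288 * 7.45 = 2145.6
RT = 8.314 * 589 = 4896.946
n = 2145.6 / 4896.946
n = 0.43815064 mol, rounded to 4 dp:

0.4382 mol


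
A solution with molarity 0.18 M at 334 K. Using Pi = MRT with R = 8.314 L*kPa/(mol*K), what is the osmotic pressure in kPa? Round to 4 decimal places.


Osmotic pressure (van't Hoff): Pi = M*R*T.
RT = 8.314 * 334 = 2776.876
Pi = 0.18 * 2776.876
Pi = 499.83768 kPa, rounded to 4 dp:

499.8377 kPa


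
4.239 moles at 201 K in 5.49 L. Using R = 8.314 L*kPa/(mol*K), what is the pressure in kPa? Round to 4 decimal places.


PV = nRT, solve for P = nRT / V.
nRT = 4.239 * 8.314 * 201 = 7083.8522
P = 7083.8522 / 5.49
P = 1290.31916211 kPa, rounded to 4 dp:

1290.3192 kPa


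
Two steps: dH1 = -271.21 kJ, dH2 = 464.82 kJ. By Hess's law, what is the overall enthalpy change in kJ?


Hess's law: enthalpy is a state function, so add the step enthalpies.
dH_total = dH1 + dH2 = -271.21 + (464.82)
dH_total = 193.61 kJ:

193.61 kJ


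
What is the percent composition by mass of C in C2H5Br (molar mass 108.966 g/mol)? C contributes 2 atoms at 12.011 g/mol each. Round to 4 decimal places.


pct = 100 * (n_elem * M_elem) / M_total
mass_contribution = 2 * 12.011 = 24.022 g/mol
pct = 100 * 24.022 / 108.966
pct = 22.04540866 %, rounded to 4 dp:

22.0454 %


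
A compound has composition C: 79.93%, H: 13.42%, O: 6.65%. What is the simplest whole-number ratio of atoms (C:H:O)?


Assume 100 g of compound, divide each mass% by atomic mass to get moles, then normalize by the smallest to get a raw atom ratio.
Moles per 100 g: C: 79.93/12.011 = 6.6547, H: 13.42/1.008 = 13.3135, O: 6.65/15.999 = 0.4157
Raw ratio (divide by min = 0.4157): C: 16.01, H: 32.03, O: 1.0
Multiply by 1 to clear fractions: C: 16.01 ~= 16, H: 32.03 ~= 32, O: 1.0 ~= 1
Reduce by GCD to get the simplest whole-number ratio:

16:32:1


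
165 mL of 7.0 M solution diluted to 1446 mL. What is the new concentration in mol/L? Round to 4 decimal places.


Dilution: M1*V1 = M2*V2, solve for M2.
M2 = M1*V1 / V2
M2 = 7.0 * 165 / 1446
M2 = 1155.0 / 1446
M2 = 0.79875519 mol/L, rounded to 4 dp:

0.7988 mol/L


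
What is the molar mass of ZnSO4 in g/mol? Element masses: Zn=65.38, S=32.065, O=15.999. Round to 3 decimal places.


M = sum(count * atomic_mass) over atoms.
M = 1*65.38 + 1*32.065 + 4*15.999
M = 65.38 + 32.065 + 63.996
M = 161.441 g/mol, rounded to 3 dp:

161.441 g/mol


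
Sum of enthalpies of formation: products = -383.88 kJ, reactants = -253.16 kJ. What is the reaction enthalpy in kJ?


dH_rxn = sum(dH_f products) - sum(dH_f reactants)
dH_rxn = -383.88 - (-253.16)
dH_rxn = -130.72 kJ:

-130.72 kJ


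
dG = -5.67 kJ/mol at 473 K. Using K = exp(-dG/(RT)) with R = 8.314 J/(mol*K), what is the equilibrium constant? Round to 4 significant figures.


dG is in kJ/mol; multiply by 1000 to match R in J/(mol*K).
RT = 8.314 * 473 = 3932.522 J/mol
exponent = -dG*1000 / (RT) = -(-5.67*1000) / 3932.522 = 1.44182283
K = exp(1.44182283)
K = 4.2283964, rounded to 4 significant figures:

4.228


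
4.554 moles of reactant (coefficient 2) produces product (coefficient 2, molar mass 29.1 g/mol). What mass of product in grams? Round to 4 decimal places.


Use the coefficient ratio to convert reactant moles to product moles, then multiply by the product's molar mass.
moles_P = moles_R * (coeff_P / coeff_R) = 4.554 * (2/2) = 4.554
mass_P = moles_P * M_P = 4.554 * 29.1
mass_P = 132.5214 g, rounded to 4 dp:

132.5214 g


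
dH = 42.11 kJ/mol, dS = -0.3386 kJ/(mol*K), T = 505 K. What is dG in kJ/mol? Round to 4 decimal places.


Gibbs: dG = dH - T*dS (consistent units, dS already in kJ/(mol*K)).
T*dS = 505 * -0.3386 = -170.993
dG = 42.11 - (-170.993)
dG = 213.103 kJ/mol, rounded to 4 dp:

213.1030 kJ/mol


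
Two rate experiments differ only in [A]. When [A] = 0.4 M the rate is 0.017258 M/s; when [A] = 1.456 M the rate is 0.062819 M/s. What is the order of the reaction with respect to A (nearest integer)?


Rate is proportional to [A]^n, so rate2/rate1 = ([A]2/[A]1)^n. Take logs to solve for n.
rate2/rate1 = 0.062819 / 0.017258 = 3.64
[A]2/[A]1 = 1.456 / 0.4 = 3.64
n = ln(3.64) / ln(3.64) = 1.0
Nearest integer order:

1


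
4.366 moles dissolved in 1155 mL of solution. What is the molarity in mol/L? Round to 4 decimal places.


Convert volume to liters: V_L = V_mL / 1000.
V_L = 1155 / 1000 = 1.155 L
M = n / V_L = 4.366 / 1.155
M = 3.78008658 mol/L, rounded to 4 dp:

3.7801 mol/L


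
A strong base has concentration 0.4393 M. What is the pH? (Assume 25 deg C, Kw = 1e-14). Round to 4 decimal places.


A strong base dissociates completely, so [OH-] equals the given concentration.
pOH = -log10([OH-]) = -log10(0.4393) = 0.357239
pH = 14 - pOH = 14 - 0.357239
pH = 13.642761, rounded to 4 dp:

13.6428


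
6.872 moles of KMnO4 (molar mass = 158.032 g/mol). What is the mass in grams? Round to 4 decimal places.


mass = n * M
mass = 6.872 * 158.032
mass = 1085.995904 g, rounded to 4 dp:

1085.9959 g


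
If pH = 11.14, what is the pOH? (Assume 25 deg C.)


At 25 deg C, pH + pOH = 14.
pOH = 14 - pH = 14 - 11.14
pOH = 2.86:

2.86


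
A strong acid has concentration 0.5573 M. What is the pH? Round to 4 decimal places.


A strong acid dissociates completely, so [H+] equals the given concentration.
pH = -log10([H+]) = -log10(0.5573)
pH = 0.25391096, rounded to 4 dp:

0.2539


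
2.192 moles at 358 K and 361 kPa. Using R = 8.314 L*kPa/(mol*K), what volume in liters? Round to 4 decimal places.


PV = nRT, solve for V = nRT / P.
nRT = 2.192 * 8.314 * 358 = 6524.2951
V = 6524.2951 / 361
V = 18.07283961 L, rounded to 4 dp:

18.0728 L


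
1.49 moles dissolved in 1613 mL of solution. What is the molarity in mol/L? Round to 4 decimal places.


Convert volume to liters: V_L = V_mL / 1000.
V_L = 1613 / 1000 = 1.613 L
M = n / V_L = 1.49 / 1.613
M = 0.92374458 mol/L, rounded to 4 dp:

0.9237 mol/L


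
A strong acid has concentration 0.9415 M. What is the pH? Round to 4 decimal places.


A strong acid dissociates completely, so [H+] equals the given concentration.
pH = -log10([H+]) = -log10(0.9415)
pH = 0.02617968, rounded to 4 dp:

0.0262


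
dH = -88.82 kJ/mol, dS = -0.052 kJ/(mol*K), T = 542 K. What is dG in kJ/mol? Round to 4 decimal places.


Gibbs: dG = dH - T*dS (consistent units, dS already in kJ/(mol*K)).
T*dS = 542 * -0.052 = -28.184
dG = -88.82 - (-28.184)
dG = -60.636 kJ/mol, rounded to 4 dp:

-60.6360 kJ/mol


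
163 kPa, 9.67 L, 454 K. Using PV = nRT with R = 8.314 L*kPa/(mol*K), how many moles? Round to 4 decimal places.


PV = nRT, solve for n = PV / (RT).
PV = 163 * 9.67 = 1576.21
RT = 8.314 * 454 = 3774.556
n = 1576.21 / 3774.556
n = 0.41758819 mol, rounded to 4 dp:

0.4176 mol


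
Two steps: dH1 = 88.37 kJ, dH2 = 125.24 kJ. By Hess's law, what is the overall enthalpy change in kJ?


Hess's law: enthalpy is a state function, so add the step enthalpies.
dH_total = dH1 + dH2 = 88.37 + (125.24)
dH_total = 213.61 kJ:

213.61 kJ


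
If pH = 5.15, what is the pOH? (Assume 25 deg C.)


At 25 deg C, pH + pOH = 14.
pOH = 14 - pH = 14 - 5.15
pOH = 8.85:

8.85


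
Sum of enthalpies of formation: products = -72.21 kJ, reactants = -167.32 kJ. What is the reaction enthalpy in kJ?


dH_rxn = sum(dH_f products) - sum(dH_f reactants)
dH_rxn = -72.21 - (-167.32)
dH_rxn = 95.11 kJ:

95.11 kJ


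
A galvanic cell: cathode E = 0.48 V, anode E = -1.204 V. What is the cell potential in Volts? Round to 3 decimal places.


Standard cell potential: E_cell = E_cathode - E_anode.
E_cell = 0.48 - (-1.204)
E_cell = 1.684 V, rounded to 3 dp:

1.684 V


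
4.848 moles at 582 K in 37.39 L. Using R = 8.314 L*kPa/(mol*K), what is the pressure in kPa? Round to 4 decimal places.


PV = nRT, solve for P = nRT / V.
nRT = 4.848 * 8.314 * 582 = 23458.2503
P = 23458.2503 / 37.39
P = 627.39369618 kPa, rounded to 4 dp:

627.3937 kPa


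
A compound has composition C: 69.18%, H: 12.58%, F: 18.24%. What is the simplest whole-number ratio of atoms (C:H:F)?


Assume 100 g of compound, divide each mass% by atomic mass to get moles, then normalize by the smallest to get a raw atom ratio.
Moles per 100 g: C: 69.18/12.011 = 5.7597, H: 12.58/1.008 = 12.4802, F: 18.24/18.998 = 0.9601
Raw ratio (divide by min = 0.9601): C: 5.999, H: 12.999, F: 1.0
Multiply by 1 to clear fractions: C: 5.999 ~= 6, H: 12.999 ~= 13, F: 1.0 ~= 1
Reduce by GCD to get the simplest whole-number ratio:

6:13:1


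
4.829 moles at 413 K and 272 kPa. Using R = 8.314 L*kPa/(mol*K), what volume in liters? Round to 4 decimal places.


PV = nRT, solve for V = nRT / P.
nRT = 4.829 * 8.314 * 413 = 16581.2504
V = 16581.2504 / 272
V = 60.96047941 L, rounded to 4 dp:

60.9605 L


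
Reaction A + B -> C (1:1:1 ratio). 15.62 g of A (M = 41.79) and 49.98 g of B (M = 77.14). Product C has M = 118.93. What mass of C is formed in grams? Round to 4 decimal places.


Find moles of each reactant; the smaller value is the limiting reagent in a 1:1:1 reaction, so moles_C equals moles of the limiter.
n_A = mass_A / M_A = 15.62 / 41.79 = 0.373774 mol
n_B = mass_B / M_B = 49.98 / 77.14 = 0.647913 mol
Limiting reagent: A (smaller), n_limiting = 0.373774 mol
mass_C = n_limiting * M_C = 0.373774 * 118.93
mass_C = 44.45294182 g, rounded to 4 dp:

44.4529 g


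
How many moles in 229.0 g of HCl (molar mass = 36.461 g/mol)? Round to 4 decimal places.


n = mass / M
n = 229.0 / 36.461
n = 6.28068347 mol, rounded to 4 dp:

6.2807 mol


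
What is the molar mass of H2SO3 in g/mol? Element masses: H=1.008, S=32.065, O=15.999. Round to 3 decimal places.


M = sum(count * atomic_mass) over atoms.
M = 2*1.008 + 1*32.065 + 3*15.999
M = 2.016 + 32.065 + 47.997
M = 82.078 g/mol, rounded to 3 dp:

82.078 g/mol
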